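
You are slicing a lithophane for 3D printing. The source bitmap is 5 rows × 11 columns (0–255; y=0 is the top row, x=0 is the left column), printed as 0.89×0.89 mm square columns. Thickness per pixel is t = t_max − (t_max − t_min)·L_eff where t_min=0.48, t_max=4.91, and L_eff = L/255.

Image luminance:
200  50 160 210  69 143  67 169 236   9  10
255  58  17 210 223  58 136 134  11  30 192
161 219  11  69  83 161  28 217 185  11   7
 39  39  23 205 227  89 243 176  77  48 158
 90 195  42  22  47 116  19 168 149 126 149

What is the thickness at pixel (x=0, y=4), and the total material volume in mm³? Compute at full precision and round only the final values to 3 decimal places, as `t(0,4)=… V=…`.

t(0,4)=3.346 V=127.957

span = t_max - t_min = 4.91 - 0.48 = 4.430
L(0,4) = 90, L_eff = 90/255 = 0.352941
t(0,4) = 4.91 - 4.430·0.352941 = 3.346
Σt over all 5·11 pixels = 1373099/8500 ≈ 161.5410588
V = pitch²·Σt = 0.89²·1373099/8500 = 127.957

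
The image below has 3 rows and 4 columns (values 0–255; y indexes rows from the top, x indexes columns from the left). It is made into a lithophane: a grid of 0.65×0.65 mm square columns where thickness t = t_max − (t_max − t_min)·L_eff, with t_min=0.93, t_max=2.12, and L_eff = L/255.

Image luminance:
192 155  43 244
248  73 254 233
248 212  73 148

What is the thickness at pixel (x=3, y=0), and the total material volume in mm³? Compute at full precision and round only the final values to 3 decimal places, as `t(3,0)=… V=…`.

span = t_max - t_min = 2.12 - 0.93 = 1.190
L(3,0) = 244, L_eff = 244/255 = 0.956863
t(3,0) = 2.12 - 1.190·0.956863 = 0.981
Σt over all 3·4 pixels = 23299/1500 ≈ 15.5326667
V = pitch²·Σt = 0.65²·23299/1500 = 6.563

t(3,0)=0.981 V=6.563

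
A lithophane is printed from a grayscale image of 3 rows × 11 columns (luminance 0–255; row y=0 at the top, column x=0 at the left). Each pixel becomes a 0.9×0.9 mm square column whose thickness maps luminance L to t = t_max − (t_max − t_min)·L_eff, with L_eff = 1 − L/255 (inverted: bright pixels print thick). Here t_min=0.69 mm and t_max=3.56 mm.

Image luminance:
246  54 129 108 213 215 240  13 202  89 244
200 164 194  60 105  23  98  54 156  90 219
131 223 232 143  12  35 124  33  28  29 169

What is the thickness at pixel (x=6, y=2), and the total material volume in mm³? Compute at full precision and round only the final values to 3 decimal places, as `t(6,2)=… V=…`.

span = t_max - t_min = 3.56 - 0.69 = 2.870
L(6,2) = 124, L_eff = 1 - 124/255 = 0.513725 (inverted)
t(6,2) = 3.56 - 2.870·0.513725 = 2.086
Σt over all 3·11 pixels = 30126/425 ≈ 70.8847059
V = pitch²·Σt = 0.9²·30126/425 = 57.417

t(6,2)=2.086 V=57.417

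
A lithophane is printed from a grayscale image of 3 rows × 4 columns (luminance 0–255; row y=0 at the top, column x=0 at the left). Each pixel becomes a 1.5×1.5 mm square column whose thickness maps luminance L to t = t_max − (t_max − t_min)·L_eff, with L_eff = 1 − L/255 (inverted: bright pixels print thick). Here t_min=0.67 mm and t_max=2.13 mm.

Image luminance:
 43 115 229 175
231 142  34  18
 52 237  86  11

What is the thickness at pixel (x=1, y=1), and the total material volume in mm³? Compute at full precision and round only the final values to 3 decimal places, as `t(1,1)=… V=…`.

t(1,1)=1.483 V=35.777

span = t_max - t_min = 2.13 - 0.67 = 1.460
L(1,1) = 142, L_eff = 1 - 142/255 = 0.443137 (inverted)
t(1,1) = 2.13 - 1.460·0.443137 = 1.483
Σt over all 3·4 pixels = 202739/12750 ≈ 15.9010980
V = pitch²·Σt = 1.5²·202739/12750 = 35.777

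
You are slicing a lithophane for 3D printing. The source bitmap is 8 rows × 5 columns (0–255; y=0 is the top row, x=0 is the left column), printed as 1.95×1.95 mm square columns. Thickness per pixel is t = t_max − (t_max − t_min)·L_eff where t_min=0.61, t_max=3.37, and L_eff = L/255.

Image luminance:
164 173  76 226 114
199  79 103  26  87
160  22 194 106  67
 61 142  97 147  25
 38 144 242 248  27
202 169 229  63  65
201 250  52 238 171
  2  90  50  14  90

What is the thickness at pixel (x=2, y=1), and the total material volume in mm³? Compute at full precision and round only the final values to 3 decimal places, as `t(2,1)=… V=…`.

span = t_max - t_min = 3.37 - 0.61 = 2.760
L(2,1) = 103, L_eff = 103/255 = 0.403922
t(2,1) = 3.37 - 2.760·0.403922 = 2.255
Σt over all 8·5 pixels = 174831/2125 ≈ 82.2734118
V = pitch²·Σt = 1.95²·174831/2125 = 312.845

t(2,1)=2.255 V=312.845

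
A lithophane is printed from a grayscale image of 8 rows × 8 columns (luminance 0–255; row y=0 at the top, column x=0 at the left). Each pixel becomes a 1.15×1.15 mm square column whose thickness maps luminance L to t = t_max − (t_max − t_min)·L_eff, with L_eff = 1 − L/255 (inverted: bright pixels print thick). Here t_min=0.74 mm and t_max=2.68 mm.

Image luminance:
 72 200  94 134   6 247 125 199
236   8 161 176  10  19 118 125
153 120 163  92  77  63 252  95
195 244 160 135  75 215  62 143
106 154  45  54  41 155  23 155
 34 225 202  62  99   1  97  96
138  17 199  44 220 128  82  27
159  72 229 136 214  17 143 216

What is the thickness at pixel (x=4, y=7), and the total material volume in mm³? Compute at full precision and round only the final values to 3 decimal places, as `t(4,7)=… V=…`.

t(4,7)=2.368 V=140.750

span = t_max - t_min = 2.68 - 0.74 = 1.940
L(4,7) = 214, L_eff = 1 - 214/255 = 0.160784 (inverted)
t(4,7) = 2.68 - 1.940·0.160784 = 2.368
Σt over all 8·8 pixels = 226158/2125 ≈ 106.4272941
V = pitch²·Σt = 1.15²·226158/2125 = 140.750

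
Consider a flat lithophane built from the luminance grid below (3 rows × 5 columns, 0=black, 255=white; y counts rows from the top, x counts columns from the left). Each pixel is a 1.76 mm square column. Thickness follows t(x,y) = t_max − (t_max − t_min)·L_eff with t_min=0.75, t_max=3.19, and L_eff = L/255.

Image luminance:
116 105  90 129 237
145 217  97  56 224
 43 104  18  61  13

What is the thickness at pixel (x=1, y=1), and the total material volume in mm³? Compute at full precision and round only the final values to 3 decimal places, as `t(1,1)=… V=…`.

t(1,1)=1.114 V=99.166

span = t_max - t_min = 3.19 - 0.75 = 2.440
L(1,1) = 217, L_eff = 217/255 = 0.850980
t(1,1) = 3.19 - 2.440·0.850980 = 1.114
Σt over all 3·5 pixels = 163271/5100 ≈ 32.0139216
V = pitch²·Σt = 1.76²·163271/5100 = 99.166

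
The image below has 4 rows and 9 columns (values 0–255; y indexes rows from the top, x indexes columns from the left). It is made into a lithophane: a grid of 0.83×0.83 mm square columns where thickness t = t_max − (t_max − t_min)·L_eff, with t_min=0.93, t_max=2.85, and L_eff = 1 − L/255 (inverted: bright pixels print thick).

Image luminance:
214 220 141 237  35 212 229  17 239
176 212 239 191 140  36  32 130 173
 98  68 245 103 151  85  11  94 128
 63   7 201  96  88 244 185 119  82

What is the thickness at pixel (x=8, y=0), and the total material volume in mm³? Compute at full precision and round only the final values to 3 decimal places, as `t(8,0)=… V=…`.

span = t_max - t_min = 2.85 - 0.93 = 1.920
L(8,0) = 239, L_eff = 1 - 239/255 = 0.062745 (inverted)
t(8,0) = 2.85 - 1.920·0.062745 = 2.730
Σt over all 4·9 pixels = 150201/2125 ≈ 70.6828235
V = pitch²·Σt = 0.83²·150201/2125 = 48.693

t(8,0)=2.730 V=48.693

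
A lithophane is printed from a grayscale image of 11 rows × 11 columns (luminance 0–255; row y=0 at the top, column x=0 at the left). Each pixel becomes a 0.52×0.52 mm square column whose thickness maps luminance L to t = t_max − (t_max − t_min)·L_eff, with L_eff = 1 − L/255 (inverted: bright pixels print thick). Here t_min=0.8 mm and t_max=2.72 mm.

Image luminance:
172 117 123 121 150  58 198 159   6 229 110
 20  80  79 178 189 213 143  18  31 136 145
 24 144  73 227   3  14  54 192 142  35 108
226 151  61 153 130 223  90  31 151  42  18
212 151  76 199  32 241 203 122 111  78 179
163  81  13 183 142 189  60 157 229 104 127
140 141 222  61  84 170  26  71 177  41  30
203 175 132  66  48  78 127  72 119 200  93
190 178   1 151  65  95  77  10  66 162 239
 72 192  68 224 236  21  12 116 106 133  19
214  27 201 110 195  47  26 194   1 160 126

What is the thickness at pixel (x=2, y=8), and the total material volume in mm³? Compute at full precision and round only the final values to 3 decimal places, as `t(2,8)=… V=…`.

span = t_max - t_min = 2.72 - 0.8 = 1.920
L(2,8) = 1, L_eff = 1 - 1/255 = 0.996078 (inverted)
t(2,8) = 2.72 - 1.920·0.996078 = 0.808
Σt over all 11·11 pixels = 203.936
V = pitch²·Σt = 0.52²·203.936 = 55.144

t(2,8)=0.808 V=55.144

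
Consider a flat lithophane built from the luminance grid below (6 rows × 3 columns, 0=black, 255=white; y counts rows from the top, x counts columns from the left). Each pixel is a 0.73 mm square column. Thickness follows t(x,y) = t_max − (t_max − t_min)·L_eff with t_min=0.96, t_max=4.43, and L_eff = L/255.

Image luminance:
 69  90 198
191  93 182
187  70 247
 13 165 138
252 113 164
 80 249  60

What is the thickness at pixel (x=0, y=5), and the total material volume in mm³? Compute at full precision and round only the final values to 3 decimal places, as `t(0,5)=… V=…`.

span = t_max - t_min = 4.43 - 0.96 = 3.470
L(0,5) = 80, L_eff = 80/255 = 0.313725
t(0,5) = 4.43 - 3.470·0.313725 = 3.341
Σt over all 6·3 pixels = 1144703/25500 ≈ 44.8903137
V = pitch²·Σt = 0.73²·1144703/25500 = 23.922

t(0,5)=3.341 V=23.922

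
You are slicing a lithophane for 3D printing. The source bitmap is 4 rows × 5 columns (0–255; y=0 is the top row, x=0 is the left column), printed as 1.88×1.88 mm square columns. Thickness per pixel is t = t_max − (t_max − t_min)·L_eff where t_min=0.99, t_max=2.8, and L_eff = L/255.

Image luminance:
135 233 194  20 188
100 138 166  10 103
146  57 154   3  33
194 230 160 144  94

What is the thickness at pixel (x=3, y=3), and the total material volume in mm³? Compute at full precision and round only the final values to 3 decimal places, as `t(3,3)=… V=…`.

t(3,3)=1.778 V=135.158

span = t_max - t_min = 2.8 - 0.99 = 1.810
L(3,3) = 144, L_eff = 144/255 = 0.564706
t(3,3) = 2.8 - 1.810·0.564706 = 1.778
Σt over all 4·5 pixels = 162523/4250 ≈ 38.2407059
V = pitch²·Σt = 1.88²·162523/4250 = 135.158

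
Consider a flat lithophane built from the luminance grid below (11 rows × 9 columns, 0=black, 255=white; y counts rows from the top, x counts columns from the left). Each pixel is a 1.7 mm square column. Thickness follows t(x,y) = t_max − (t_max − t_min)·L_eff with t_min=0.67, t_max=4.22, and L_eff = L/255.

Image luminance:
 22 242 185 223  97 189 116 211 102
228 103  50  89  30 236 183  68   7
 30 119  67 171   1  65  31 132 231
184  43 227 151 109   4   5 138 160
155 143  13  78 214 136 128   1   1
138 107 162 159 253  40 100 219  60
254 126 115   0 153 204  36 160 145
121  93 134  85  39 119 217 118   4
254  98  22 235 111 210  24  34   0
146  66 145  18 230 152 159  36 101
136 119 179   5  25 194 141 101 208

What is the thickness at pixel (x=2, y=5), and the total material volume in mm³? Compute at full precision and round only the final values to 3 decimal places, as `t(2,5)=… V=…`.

span = t_max - t_min = 4.22 - 0.67 = 3.550
L(2,5) = 162, L_eff = 162/255 = 0.635294
t(2,5) = 4.22 - 3.550·0.635294 = 1.965
Σt over all 11·9 pixels = 255.9
V = pitch²·Σt = 1.7²·255.9 = 739.551

t(2,5)=1.965 V=739.551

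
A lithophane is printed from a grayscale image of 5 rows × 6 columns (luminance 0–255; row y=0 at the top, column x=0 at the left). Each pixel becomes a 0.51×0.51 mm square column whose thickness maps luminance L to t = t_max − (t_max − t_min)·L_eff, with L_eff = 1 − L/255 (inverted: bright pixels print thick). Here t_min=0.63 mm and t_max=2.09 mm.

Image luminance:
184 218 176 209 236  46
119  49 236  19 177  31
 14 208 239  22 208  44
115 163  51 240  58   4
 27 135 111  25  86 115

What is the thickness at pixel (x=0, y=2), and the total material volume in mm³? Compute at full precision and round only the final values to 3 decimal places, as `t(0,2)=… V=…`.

span = t_max - t_min = 2.09 - 0.63 = 1.460
L(0,2) = 14, L_eff = 1 - 14/255 = 0.945098 (inverted)
t(0,2) = 2.09 - 1.460·0.945098 = 0.710
Σt over all 5·6 pixels = 50122/1275 ≈ 39.3113725
V = pitch²·Σt = 0.51²·50122/1275 = 10.225

t(0,2)=0.710 V=10.225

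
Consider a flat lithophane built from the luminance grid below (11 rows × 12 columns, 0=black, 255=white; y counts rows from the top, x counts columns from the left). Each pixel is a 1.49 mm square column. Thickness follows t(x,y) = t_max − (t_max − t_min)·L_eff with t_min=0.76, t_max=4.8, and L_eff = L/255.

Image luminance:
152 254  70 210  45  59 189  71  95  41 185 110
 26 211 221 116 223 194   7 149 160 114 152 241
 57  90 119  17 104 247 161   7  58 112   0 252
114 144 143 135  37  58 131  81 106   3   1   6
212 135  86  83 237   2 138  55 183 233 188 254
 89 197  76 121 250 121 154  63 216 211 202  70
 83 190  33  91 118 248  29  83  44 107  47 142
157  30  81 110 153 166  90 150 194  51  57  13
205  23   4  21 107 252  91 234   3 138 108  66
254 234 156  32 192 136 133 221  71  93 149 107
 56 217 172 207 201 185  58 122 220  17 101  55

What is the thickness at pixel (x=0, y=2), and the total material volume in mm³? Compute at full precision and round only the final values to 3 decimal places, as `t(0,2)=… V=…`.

span = t_max - t_min = 4.8 - 0.76 = 4.040
L(0,2) = 57, L_eff = 57/255 = 0.223529
t(0,2) = 4.8 - 4.040·0.223529 = 3.897
Σt over all 11·12 pixels = 2406838/6375 ≈ 377.5432157
V = pitch²·Σt = 1.49²·2406838/6375 = 838.184

t(0,2)=3.897 V=838.184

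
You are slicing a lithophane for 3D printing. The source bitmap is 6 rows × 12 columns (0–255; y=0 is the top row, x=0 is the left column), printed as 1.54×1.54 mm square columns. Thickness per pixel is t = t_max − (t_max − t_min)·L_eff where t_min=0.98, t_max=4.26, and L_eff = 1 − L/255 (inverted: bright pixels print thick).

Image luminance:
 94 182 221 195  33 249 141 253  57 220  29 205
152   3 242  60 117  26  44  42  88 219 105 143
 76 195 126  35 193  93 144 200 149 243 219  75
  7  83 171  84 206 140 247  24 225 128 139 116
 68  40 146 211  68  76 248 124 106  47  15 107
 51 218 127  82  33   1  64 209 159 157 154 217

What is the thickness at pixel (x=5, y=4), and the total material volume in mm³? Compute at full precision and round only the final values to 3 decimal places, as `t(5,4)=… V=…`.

t(5,4)=1.958 V=446.952

span = t_max - t_min = 4.26 - 0.98 = 3.280
L(5,4) = 76, L_eff = 1 - 76/255 = 0.701961 (inverted)
t(5,4) = 4.26 - 3.280·0.701961 = 1.958
Σt over all 6·12 pixels = 1201432/6375 ≈ 188.4599216
V = pitch²·Σt = 1.54²·1201432/6375 = 446.952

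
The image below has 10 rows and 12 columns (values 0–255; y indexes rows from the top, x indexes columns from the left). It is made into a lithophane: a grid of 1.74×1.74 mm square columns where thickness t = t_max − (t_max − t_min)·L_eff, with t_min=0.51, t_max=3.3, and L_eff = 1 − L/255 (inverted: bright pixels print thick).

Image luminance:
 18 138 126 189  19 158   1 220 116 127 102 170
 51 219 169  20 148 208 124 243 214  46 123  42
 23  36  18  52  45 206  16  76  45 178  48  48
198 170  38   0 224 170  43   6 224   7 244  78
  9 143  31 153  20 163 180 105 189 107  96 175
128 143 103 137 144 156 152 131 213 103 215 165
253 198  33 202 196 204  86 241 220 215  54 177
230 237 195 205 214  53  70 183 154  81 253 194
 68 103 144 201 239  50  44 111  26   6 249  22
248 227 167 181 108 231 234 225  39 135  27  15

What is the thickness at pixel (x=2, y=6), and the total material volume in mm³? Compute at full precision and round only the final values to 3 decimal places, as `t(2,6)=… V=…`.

span = t_max - t_min = 3.3 - 0.51 = 2.790
L(2,6) = 33, L_eff = 1 - 33/255 = 0.870588 (inverted)
t(2,6) = 3.3 - 2.790·0.870588 = 0.871
Σt over all 10·12 pixels = 1970349/8500 ≈ 231.8057647
V = pitch²·Σt = 1.74²·1970349/8500 = 701.815

t(2,6)=0.871 V=701.815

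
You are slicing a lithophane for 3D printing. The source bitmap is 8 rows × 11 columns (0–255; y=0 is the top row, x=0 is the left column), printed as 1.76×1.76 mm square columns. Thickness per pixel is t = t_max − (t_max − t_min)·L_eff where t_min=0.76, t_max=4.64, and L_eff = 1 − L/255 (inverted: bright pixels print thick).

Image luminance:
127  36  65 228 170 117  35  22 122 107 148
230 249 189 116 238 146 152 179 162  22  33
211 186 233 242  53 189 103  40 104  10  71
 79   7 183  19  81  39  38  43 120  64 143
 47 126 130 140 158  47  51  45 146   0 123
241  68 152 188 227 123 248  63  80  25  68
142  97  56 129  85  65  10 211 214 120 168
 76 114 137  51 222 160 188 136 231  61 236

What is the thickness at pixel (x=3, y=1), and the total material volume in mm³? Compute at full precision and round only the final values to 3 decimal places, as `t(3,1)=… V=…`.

span = t_max - t_min = 4.64 - 0.76 = 3.880
L(3,1) = 116, L_eff = 1 - 116/255 = 0.545098 (inverted)
t(3,1) = 4.64 - 3.880·0.545098 = 2.525
Σt over all 8·11 pixels = 1450292/6375 ≈ 227.4967843
V = pitch²·Σt = 1.76²·1450292/6375 = 704.694

t(3,1)=2.525 V=704.694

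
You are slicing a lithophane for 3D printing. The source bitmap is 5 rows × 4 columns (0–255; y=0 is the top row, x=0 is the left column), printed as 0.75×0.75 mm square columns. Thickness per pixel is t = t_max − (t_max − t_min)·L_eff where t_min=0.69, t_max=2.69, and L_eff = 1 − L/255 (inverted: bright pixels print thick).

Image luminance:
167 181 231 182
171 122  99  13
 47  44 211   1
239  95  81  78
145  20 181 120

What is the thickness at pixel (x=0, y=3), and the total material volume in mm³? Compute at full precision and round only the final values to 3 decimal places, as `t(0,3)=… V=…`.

t(0,3)=2.565 V=18.474

span = t_max - t_min = 2.69 - 0.69 = 2.000
L(0,3) = 239, L_eff = 1 - 239/255 = 0.062745 (inverted)
t(0,3) = 2.69 - 2.000·0.062745 = 2.565
Σt over all 5·4 pixels = 1675/51 ≈ 32.8431373
V = pitch²·Σt = 0.75²·1675/51 = 18.474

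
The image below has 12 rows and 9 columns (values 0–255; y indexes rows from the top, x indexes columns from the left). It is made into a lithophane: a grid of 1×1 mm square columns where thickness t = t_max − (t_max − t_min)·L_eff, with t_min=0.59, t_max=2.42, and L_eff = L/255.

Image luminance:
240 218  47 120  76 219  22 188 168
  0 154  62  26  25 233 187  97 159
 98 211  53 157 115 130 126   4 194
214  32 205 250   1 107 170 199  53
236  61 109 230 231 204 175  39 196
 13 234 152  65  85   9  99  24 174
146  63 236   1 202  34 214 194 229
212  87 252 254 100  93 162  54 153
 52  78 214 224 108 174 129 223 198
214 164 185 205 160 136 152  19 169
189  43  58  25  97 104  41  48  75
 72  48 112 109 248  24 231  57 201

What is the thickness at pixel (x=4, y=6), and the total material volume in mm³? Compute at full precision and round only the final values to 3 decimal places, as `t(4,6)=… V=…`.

span = t_max - t_min = 2.42 - 0.59 = 1.830
L(4,6) = 202, L_eff = 202/255 = 0.792157
t(4,6) = 2.42 - 1.830·0.792157 = 0.970
Σt over all 12·9 pixels = 339328/2125 ≈ 159.6837647
V = pitch²·Σt = 1²·339328/2125 = 159.684

t(4,6)=0.970 V=159.684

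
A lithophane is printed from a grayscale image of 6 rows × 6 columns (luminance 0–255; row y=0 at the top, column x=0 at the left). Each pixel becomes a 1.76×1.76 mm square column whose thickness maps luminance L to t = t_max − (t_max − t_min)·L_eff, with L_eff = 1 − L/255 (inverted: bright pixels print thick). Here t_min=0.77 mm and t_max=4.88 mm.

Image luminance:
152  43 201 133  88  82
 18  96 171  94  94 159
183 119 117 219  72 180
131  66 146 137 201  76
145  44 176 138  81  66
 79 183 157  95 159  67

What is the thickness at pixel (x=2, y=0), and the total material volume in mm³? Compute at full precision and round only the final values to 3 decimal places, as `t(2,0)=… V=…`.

t(2,0)=4.010 V=303.942

span = t_max - t_min = 4.88 - 0.77 = 4.110
L(2,0) = 201, L_eff = 1 - 201/255 = 0.211765 (inverted)
t(2,0) = 4.88 - 4.110·0.211765 = 4.010
Σt over all 6·6 pixels = 208509/2125 ≈ 98.1218824
V = pitch²·Σt = 1.76²·208509/2125 = 303.942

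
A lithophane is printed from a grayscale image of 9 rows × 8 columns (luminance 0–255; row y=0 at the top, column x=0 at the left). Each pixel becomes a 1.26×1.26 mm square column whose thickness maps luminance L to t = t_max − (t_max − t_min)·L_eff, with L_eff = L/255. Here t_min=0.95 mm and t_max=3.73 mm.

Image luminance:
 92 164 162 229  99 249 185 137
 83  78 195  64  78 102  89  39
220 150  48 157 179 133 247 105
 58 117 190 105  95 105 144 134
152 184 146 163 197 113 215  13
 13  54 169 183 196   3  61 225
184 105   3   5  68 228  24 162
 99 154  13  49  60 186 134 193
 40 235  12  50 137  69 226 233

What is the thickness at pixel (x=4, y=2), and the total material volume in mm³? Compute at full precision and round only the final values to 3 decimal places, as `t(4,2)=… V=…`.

span = t_max - t_min = 3.73 - 0.95 = 2.780
L(4,2) = 179, L_eff = 179/255 = 0.701961
t(4,2) = 3.73 - 2.780·0.701961 = 1.779
Σt over all 9·8 pixels = 362468/2125 ≈ 170.5731765
V = pitch²·Σt = 1.26²·362468/2125 = 270.802

t(4,2)=1.779 V=270.802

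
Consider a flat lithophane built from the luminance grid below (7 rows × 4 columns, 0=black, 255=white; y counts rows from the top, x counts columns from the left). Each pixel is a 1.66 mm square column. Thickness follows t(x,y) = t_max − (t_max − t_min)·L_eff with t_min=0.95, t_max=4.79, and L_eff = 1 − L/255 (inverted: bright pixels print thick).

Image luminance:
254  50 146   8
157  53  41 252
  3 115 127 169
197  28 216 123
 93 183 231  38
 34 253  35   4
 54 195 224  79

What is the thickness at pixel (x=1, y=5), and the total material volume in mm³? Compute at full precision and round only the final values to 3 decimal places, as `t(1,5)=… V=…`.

span = t_max - t_min = 4.79 - 0.95 = 3.840
L(1,5) = 253, L_eff = 1 - 253/255 = 0.007843 (inverted)
t(1,5) = 4.79 - 3.840·0.007843 = 4.760
Σt over all 7·4 pixels = 164109/2125 ≈ 77.2277647
V = pitch²·Σt = 1.66²·164109/2125 = 212.809

t(1,5)=4.760 V=212.809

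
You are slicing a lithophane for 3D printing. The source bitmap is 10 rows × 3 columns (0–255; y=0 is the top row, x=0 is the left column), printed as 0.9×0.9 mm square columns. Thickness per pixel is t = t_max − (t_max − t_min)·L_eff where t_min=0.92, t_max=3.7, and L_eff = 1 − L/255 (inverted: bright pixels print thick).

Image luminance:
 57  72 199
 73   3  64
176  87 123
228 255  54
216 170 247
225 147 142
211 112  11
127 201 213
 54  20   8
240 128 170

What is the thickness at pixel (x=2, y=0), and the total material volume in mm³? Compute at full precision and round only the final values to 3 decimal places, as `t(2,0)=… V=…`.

t(2,0)=3.089 V=57.970

span = t_max - t_min = 3.7 - 0.92 = 2.780
L(2,0) = 199, L_eff = 1 - 199/255 = 0.219608 (inverted)
t(2,0) = 3.7 - 2.780·0.219608 = 3.089
Σt over all 10·3 pixels = 912487/12750 ≈ 71.5676078
V = pitch²·Σt = 0.9²·912487/12750 = 57.970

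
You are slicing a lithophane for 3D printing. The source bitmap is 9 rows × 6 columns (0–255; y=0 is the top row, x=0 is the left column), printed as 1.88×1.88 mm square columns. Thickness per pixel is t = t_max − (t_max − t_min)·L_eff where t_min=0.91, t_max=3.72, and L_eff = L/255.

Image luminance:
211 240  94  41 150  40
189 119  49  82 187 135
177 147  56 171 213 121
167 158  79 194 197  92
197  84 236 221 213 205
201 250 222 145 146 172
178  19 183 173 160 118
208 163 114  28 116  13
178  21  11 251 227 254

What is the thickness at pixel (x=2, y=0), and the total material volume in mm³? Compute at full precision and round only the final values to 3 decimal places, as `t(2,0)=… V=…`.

t(2,0)=2.684 V=397.785

span = t_max - t_min = 3.72 - 0.91 = 2.810
L(2,0) = 94, L_eff = 94/255 = 0.368627
t(2,0) = 3.72 - 2.810·0.368627 = 2.684
Σt over all 9·6 pixels = 239162/2125 ≈ 112.5468235
V = pitch²·Σt = 1.88²·239162/2125 = 397.785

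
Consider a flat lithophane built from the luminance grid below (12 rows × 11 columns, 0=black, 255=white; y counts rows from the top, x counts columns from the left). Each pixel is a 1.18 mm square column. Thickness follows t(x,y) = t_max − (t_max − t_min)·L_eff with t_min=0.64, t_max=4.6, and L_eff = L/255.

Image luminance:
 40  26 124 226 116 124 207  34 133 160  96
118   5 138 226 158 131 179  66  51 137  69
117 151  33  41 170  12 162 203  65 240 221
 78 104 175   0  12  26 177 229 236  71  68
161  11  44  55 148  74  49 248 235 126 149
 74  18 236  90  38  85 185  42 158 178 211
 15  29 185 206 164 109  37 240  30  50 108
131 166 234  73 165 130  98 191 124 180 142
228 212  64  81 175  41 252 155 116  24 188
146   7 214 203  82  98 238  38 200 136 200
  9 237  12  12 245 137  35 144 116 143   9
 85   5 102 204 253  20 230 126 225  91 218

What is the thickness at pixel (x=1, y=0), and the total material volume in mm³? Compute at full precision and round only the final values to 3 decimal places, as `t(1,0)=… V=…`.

span = t_max - t_min = 4.6 - 0.64 = 3.960
L(1,0) = 26, L_eff = 26/255 = 0.101961
t(1,0) = 4.6 - 3.960·0.101961 = 4.196
Σt over all 12·11 pixels = 751311/2125 ≈ 353.5581176
V = pitch²·Σt = 1.18²·751311/2125 = 492.294

t(1,0)=4.196 V=492.294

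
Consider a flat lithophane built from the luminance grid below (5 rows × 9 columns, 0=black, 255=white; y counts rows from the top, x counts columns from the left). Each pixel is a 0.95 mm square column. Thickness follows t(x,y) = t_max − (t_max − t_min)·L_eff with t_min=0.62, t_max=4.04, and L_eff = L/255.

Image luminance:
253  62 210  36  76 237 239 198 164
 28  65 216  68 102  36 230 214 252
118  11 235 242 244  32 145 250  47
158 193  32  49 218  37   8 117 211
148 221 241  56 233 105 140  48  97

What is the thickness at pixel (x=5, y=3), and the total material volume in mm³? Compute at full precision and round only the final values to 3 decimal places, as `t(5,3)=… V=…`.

t(5,3)=3.544 V=87.552

span = t_max - t_min = 4.04 - 0.62 = 3.420
L(5,3) = 37, L_eff = 37/255 = 0.145098
t(5,3) = 4.04 - 3.420·0.145098 = 3.544
Σt over all 5·9 pixels = 206148/2125 ≈ 97.0108235
V = pitch²·Σt = 0.95²·206148/2125 = 87.552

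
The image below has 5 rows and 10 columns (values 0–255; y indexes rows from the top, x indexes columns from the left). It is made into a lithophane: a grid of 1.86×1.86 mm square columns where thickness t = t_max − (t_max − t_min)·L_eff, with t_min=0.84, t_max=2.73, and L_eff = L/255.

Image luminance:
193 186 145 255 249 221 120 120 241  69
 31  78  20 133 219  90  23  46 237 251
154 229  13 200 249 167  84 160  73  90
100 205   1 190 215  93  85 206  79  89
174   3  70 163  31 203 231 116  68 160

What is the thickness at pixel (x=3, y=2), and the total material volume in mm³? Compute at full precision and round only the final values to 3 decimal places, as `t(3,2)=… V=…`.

t(3,2)=1.248 V=297.154

span = t_max - t_min = 2.73 - 0.84 = 1.890
L(3,2) = 200, L_eff = 200/255 = 0.784314
t(3,2) = 2.73 - 1.890·0.784314 = 1.248
Σt over all 5·10 pixels = 365043/4250 ≈ 85.8924706
V = pitch²·Σt = 1.86²·365043/4250 = 297.154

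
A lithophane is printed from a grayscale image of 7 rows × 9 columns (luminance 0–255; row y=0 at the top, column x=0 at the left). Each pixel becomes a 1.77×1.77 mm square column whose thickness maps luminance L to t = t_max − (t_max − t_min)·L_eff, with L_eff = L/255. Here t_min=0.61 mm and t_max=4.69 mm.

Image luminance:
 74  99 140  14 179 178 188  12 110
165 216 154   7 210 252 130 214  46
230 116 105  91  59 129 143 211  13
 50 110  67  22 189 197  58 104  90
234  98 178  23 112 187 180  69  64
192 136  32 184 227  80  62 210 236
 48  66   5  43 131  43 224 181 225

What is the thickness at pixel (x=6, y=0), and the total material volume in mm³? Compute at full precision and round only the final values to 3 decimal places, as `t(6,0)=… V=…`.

t(6,0)=1.682 V=532.587

span = t_max - t_min = 4.69 - 0.61 = 4.080
L(6,0) = 188, L_eff = 188/255 = 0.737255
t(6,0) = 4.69 - 4.080·0.737255 = 1.682
Σt over all 7·9 pixels = 169.998
V = pitch²·Σt = 1.77²·169.998 = 532.587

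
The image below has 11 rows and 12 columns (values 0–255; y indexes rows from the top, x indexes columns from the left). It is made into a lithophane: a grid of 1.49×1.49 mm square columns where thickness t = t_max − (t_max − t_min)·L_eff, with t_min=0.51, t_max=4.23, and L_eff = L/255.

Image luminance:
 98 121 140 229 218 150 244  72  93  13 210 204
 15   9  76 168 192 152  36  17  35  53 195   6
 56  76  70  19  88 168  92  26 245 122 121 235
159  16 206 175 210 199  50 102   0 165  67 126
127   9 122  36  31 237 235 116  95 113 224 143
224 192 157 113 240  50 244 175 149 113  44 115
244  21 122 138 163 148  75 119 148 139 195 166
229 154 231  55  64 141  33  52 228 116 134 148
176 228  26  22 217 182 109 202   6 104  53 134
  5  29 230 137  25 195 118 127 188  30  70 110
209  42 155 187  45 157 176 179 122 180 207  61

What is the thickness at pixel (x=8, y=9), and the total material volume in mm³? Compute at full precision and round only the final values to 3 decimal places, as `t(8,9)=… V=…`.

span = t_max - t_min = 4.23 - 0.51 = 3.720
L(8,9) = 188, L_eff = 188/255 = 0.737255
t(8,9) = 4.23 - 3.720·0.737255 = 1.487
Σt over all 11·12 pixels = 673496/2125 ≈ 316.9392941
V = pitch²·Σt = 1.49²·673496/2125 = 703.637

t(8,9)=1.487 V=703.637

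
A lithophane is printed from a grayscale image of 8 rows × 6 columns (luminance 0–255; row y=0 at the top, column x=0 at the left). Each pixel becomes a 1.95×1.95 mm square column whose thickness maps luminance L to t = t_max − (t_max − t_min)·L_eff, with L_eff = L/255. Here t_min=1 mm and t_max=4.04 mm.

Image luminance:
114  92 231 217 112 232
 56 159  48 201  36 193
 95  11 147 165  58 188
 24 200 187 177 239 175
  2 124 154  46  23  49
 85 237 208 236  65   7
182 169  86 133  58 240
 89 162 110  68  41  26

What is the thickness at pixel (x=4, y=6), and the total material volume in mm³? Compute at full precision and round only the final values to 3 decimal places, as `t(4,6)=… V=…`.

t(4,6)=3.349 V=467.339

span = t_max - t_min = 4.04 - 1 = 3.040
L(4,6) = 58, L_eff = 58/255 = 0.227451
t(4,6) = 4.04 - 3.040·0.227451 = 3.349
Σt over all 8·6 pixels = 783508/6375 ≈ 122.9032157
V = pitch²·Σt = 1.95²·783508/6375 = 467.339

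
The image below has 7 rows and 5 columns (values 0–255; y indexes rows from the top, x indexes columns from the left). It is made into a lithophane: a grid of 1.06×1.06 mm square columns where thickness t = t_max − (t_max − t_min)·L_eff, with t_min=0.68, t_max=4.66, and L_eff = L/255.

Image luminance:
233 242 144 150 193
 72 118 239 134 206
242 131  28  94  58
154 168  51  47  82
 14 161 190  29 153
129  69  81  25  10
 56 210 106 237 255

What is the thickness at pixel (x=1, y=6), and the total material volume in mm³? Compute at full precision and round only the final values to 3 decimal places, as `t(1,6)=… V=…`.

t(1,6)=1.382 V=104.150

span = t_max - t_min = 4.66 - 0.68 = 3.980
L(1,6) = 210, L_eff = 210/255 = 0.823529
t(1,6) = 4.66 - 3.980·0.823529 = 1.382
Σt over all 7·5 pixels = 590918/6375 ≈ 92.6930196
V = pitch²·Σt = 1.06²·590918/6375 = 104.150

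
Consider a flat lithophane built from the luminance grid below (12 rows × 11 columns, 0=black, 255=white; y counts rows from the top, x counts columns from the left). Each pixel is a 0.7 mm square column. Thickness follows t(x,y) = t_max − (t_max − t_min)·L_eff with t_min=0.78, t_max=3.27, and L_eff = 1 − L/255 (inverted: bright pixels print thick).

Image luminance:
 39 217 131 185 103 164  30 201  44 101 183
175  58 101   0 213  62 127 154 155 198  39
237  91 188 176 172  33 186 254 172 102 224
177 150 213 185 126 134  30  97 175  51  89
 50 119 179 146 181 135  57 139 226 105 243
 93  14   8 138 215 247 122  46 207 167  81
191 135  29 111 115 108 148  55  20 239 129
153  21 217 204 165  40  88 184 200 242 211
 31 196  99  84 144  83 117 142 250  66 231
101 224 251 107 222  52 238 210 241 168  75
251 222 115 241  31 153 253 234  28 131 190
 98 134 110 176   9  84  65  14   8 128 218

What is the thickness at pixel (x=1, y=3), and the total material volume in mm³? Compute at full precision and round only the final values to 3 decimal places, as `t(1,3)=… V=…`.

t(1,3)=2.245 V=137.006

span = t_max - t_min = 3.27 - 0.78 = 2.490
L(1,3) = 150, L_eff = 1 - 150/255 = 0.411765 (inverted)
t(1,3) = 3.27 - 2.490·0.411765 = 2.245
Σt over all 12·11 pixels = 237663/850 ≈ 279.6035294
V = pitch²·Σt = 0.7²·237663/850 = 137.006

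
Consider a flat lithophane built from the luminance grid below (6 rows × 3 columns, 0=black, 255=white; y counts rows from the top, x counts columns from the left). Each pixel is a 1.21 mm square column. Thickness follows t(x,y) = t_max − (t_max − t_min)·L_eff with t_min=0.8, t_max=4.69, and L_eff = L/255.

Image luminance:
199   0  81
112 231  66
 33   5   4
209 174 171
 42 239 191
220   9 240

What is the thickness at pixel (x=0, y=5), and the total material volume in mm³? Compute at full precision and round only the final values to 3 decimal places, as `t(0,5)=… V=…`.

span = t_max - t_min = 4.69 - 0.8 = 3.890
L(0,5) = 220, L_eff = 220/255 = 0.862745
t(0,5) = 4.69 - 3.890·0.862745 = 1.334
Σt over all 6·3 pixels = 107233/2125 ≈ 50.4625882
V = pitch²·Σt = 1.21²·107233/2125 = 73.882

t(0,5)=1.334 V=73.882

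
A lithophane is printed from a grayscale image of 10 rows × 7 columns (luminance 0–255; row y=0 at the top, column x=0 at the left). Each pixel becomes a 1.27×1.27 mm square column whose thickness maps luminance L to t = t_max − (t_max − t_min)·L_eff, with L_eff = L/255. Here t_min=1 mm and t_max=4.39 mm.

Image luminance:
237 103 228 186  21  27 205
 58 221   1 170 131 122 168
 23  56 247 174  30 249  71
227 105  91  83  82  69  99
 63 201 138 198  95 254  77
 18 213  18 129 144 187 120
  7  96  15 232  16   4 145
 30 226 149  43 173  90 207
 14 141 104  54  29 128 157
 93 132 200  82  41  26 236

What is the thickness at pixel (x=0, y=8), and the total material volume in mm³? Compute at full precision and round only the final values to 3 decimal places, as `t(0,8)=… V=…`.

span = t_max - t_min = 4.39 - 1 = 3.390
L(0,8) = 14, L_eff = 14/255 = 0.054902
t(0,8) = 4.39 - 3.390·0.054902 = 4.204
Σt over all 10·7 pixels = 1684433/8500 ≈ 198.1685882
V = pitch²·Σt = 1.27²·1684433/8500 = 319.626

t(0,8)=4.204 V=319.626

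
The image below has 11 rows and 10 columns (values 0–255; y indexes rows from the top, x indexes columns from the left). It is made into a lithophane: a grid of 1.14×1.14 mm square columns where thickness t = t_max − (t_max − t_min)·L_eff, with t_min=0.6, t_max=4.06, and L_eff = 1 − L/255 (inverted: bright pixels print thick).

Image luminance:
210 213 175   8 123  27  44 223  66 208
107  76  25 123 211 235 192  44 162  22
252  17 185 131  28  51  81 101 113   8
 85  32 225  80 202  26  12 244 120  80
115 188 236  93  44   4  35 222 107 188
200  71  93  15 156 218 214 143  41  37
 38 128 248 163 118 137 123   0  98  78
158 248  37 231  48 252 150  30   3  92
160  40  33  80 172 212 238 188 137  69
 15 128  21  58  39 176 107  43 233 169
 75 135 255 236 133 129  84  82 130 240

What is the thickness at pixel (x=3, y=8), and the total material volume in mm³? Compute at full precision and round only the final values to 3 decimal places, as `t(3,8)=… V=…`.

t(3,8)=1.685 V=318.257

span = t_max - t_min = 4.06 - 0.6 = 3.460
L(3,8) = 80, L_eff = 1 - 80/255 = 0.686275 (inverted)
t(3,8) = 4.06 - 3.460·0.686275 = 1.685
Σt over all 11·10 pixels = 1561166/6375 ≈ 244.8887843
V = pitch²·Σt = 1.14²·1561166/6375 = 318.257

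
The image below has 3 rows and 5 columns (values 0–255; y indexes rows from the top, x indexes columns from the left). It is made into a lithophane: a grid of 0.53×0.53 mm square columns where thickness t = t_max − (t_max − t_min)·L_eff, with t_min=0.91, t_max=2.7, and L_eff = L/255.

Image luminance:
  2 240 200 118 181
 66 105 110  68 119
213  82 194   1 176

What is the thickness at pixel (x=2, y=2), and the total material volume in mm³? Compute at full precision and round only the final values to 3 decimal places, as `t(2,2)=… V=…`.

span = t_max - t_min = 2.7 - 0.91 = 1.790
L(2,2) = 194, L_eff = 194/255 = 0.760784
t(2,2) = 2.7 - 1.790·0.760784 = 1.338
Σt over all 3·5 pixels = 1859/68 ≈ 27.3382353
V = pitch²·Σt = 0.53²·1859/68 = 7.679

t(2,2)=1.338 V=7.679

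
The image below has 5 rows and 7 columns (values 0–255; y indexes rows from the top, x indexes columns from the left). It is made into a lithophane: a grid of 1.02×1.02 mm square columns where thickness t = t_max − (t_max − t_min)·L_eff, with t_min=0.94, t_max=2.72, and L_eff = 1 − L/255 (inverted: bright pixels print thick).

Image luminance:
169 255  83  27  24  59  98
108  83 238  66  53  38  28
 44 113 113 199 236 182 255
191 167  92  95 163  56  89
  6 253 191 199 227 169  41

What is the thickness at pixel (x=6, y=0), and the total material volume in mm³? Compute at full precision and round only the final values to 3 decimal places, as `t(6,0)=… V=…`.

t(6,0)=1.624 V=66.256

span = t_max - t_min = 2.72 - 0.94 = 1.780
L(6,0) = 98, L_eff = 1 - 98/255 = 0.615686 (inverted)
t(6,0) = 2.72 - 1.780·0.615686 = 1.624
Σt over all 5·7 pixels = 54131/850 ≈ 63.6835294
V = pitch²·Σt = 1.02²·54131/850 = 66.256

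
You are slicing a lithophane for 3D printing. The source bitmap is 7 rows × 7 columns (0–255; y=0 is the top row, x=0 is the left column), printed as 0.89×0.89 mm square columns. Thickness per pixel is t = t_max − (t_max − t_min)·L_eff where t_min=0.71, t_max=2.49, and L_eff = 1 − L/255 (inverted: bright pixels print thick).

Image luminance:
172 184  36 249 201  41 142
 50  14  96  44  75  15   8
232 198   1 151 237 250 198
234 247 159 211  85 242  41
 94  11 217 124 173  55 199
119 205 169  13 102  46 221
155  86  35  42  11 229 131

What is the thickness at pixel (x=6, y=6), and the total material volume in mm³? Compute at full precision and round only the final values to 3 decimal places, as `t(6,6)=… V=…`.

span = t_max - t_min = 2.49 - 0.71 = 1.780
L(6,6) = 131, L_eff = 1 - 131/255 = 0.486275 (inverted)
t(6,6) = 2.49 - 1.780·0.486275 = 1.624
Σt over all 7·7 pixels = 399929/5100 ≈ 78.4174510
V = pitch²·Σt = 0.89²·399929/5100 = 62.114

t(6,6)=1.624 V=62.114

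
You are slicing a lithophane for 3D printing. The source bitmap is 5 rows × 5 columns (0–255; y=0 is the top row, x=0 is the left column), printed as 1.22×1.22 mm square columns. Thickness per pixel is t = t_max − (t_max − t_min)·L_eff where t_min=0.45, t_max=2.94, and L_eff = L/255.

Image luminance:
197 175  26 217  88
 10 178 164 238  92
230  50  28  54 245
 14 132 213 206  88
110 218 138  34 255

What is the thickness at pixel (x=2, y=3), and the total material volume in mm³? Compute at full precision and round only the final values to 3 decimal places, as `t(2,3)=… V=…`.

t(2,3)=0.860 V=59.983

span = t_max - t_min = 2.94 - 0.45 = 2.490
L(2,3) = 213, L_eff = 213/255 = 0.835294
t(2,3) = 2.94 - 2.490·0.835294 = 0.860
Σt over all 5·5 pixels = 40.3
V = pitch²·Σt = 1.22²·40.3 = 59.983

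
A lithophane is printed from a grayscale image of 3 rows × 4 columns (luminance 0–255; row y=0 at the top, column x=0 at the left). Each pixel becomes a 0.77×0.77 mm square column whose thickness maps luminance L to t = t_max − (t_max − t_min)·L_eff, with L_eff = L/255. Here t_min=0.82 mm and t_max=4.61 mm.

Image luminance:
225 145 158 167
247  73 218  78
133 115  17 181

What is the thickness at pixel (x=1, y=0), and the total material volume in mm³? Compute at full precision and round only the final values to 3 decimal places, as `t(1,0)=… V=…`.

span = t_max - t_min = 4.61 - 0.82 = 3.790
L(1,0) = 145, L_eff = 145/255 = 0.568627
t(1,0) = 4.61 - 3.790·0.568627 = 2.455
Σt over all 3·4 pixels = 744757/25500 ≈ 29.2061569
V = pitch²·Σt = 0.77²·744757/25500 = 17.316

t(1,0)=2.455 V=17.316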